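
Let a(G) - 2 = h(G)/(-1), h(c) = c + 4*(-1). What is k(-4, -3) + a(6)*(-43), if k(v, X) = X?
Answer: -3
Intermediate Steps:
h(c) = -4 + c (h(c) = c - 4 = -4 + c)
a(G) = 6 - G (a(G) = 2 + (-4 + G)/(-1) = 2 + (-4 + G)*(-1) = 2 + (4 - G) = 6 - G)
k(-4, -3) + a(6)*(-43) = -3 + (6 - 1*6)*(-43) = -3 + (6 - 6)*(-43) = -3 + 0*(-43) = -3 + 0 = -3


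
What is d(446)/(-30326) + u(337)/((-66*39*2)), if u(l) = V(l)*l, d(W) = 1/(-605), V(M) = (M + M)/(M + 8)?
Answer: -9471253072/74058593895 ≈ -0.12789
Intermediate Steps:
V(M) = 2*M/(8 + M) (V(M) = (2*M)/(8 + M) = 2*M/(8 + M))
d(W) = -1/605
u(l) = 2*l²/(8 + l) (u(l) = (2*l/(8 + l))*l = 2*l²/(8 + l))
d(446)/(-30326) + u(337)/((-66*39*2)) = -1/605/(-30326) + (2*337²/(8 + 337))/((-66*39*2)) = -1/605*(-1/30326) + (2*113569/345)/((-2574*2)) = 1/18347230 + (2*113569*(1/345))/(-5148) = 1/18347230 + (227138/345)*(-1/5148) = 1/18347230 - 113569/888030 = -9471253072/74058593895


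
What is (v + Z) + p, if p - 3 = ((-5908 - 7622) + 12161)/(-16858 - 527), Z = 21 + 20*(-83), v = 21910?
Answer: 352464859/17385 ≈ 20274.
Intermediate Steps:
Z = -1639 (Z = 21 - 1660 = -1639)
p = 53524/17385 (p = 3 + ((-5908 - 7622) + 12161)/(-16858 - 527) = 3 + (-13530 + 12161)/(-17385) = 3 - 1369*(-1/17385) = 3 + 1369/17385 = 53524/17385 ≈ 3.0787)
(v + Z) + p = (21910 - 1639) + 53524/17385 = 20271 + 53524/17385 = 352464859/17385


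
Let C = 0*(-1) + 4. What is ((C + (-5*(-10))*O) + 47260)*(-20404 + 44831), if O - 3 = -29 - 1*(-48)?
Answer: 1181387428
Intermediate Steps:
C = 4 (C = 0 + 4 = 4)
O = 22 (O = 3 + (-29 - 1*(-48)) = 3 + (-29 + 48) = 3 + 19 = 22)
((C + (-5*(-10))*O) + 47260)*(-20404 + 44831) = ((4 - 5*(-10)*22) + 47260)*(-20404 + 44831) = ((4 + 50*22) + 47260)*24427 = ((4 + 1100) + 47260)*24427 = (1104 + 47260)*24427 = 48364*24427 = 1181387428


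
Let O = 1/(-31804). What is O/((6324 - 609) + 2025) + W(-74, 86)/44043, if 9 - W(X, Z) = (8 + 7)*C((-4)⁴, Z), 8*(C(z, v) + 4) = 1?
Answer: 5507881549/3613918415760 ≈ 0.0015241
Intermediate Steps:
C(z, v) = -31/8 (C(z, v) = -4 + (⅛)*1 = -4 + ⅛ = -31/8)
O = -1/31804 ≈ -3.1443e-5
W(X, Z) = 537/8 (W(X, Z) = 9 - (8 + 7)*(-31)/8 = 9 - 15*(-31)/8 = 9 - 1*(-465/8) = 9 + 465/8 = 537/8)
O/((6324 - 609) + 2025) + W(-74, 86)/44043 = -1/(31804*((6324 - 609) + 2025)) + (537/8)/44043 = -1/(31804*(5715 + 2025)) + (537/8)*(1/44043) = -1/31804/7740 + 179/117448 = -1/31804*1/7740 + 179/117448 = -1/246162960 + 179/117448 = 5507881549/3613918415760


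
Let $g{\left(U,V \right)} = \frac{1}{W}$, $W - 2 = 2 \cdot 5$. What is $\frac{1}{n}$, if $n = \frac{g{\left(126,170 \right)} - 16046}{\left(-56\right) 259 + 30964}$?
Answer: $- \frac{197520}{192551} \approx -1.0258$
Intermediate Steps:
$W = 12$ ($W = 2 + 2 \cdot 5 = 2 + 10 = 12$)
$g{\left(U,V \right)} = \frac{1}{12}$
$n = - \frac{192551}{197520}$ ($n = \frac{\frac{1}{12} - 16046}{\left(-56\right) 259 + 30964} = - \frac{192551}{12 \left(-14504 + 30964\right)} = - \frac{192551}{12 \cdot 16460} = \left(- \frac{192551}{12}\right) \frac{1}{16460} = - \frac{192551}{197520} \approx -0.97484$)
$\frac{1}{n} = \frac{1}{- \frac{192551}{197520}} = - \frac{197520}{192551}$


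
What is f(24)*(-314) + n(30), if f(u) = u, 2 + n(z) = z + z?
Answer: -7478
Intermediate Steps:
n(z) = -2 + 2*z (n(z) = -2 + (z + z) = -2 + 2*z)
f(24)*(-314) + n(30) = 24*(-314) + (-2 + 2*30) = -7536 + (-2 + 60) = -7536 + 58 = -7478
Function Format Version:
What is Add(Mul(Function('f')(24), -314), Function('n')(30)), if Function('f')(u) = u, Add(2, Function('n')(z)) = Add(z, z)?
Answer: -7478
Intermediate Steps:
Function('n')(z) = Add(-2, Mul(2, z)) (Function('n')(z) = Add(-2, Add(z, z)) = Add(-2, Mul(2, z)))
Add(Mul(Function('f')(24), -314), Function('n')(30)) = Add(Mul(24, -314), Add(-2, Mul(2, 30))) = Add(-7536, Add(-2, 60)) = Add(-7536, 58) = -7478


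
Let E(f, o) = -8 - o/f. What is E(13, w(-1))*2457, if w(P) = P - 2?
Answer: -19089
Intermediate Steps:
w(P) = -2 + P
E(f, o) = -8 - o/f
E(13, w(-1))*2457 = (-8 - 1*(-2 - 1)/13)*2457 = (-8 - 1*(-3)*1/13)*2457 = (-8 + 3/13)*2457 = -101/13*2457 = -19089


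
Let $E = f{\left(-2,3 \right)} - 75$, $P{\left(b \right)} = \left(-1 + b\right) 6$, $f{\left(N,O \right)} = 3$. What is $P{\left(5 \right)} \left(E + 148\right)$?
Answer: $1824$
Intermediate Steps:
$P{\left(b \right)} = -6 + 6 b$
$E = -72$ ($E = 3 - 75 = -72$)
$P{\left(5 \right)} \left(E + 148\right) = \left(-6 + 6 \cdot 5\right) \left(-72 + 148\right) = \left(-6 + 30\right) 76 = 24 \cdot 76 = 1824$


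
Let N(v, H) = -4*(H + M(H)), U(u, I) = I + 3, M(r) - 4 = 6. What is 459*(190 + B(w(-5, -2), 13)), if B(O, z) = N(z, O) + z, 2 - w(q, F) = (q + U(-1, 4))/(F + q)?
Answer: 494343/7 ≈ 70620.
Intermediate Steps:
M(r) = 10 (M(r) = 4 + 6 = 10)
U(u, I) = 3 + I
N(v, H) = -40 - 4*H (N(v, H) = -4*(H + 10) = -4*(10 + H) = -40 - 4*H)
w(q, F) = 2 - (7 + q)/(F + q) (w(q, F) = 2 - (q + (3 + 4))/(F + q) = 2 - (q + 7)/(F + q) = 2 - (7 + q)/(F + q))
B(O, z) = -40 + z - 4*O (B(O, z) = (-40 - 4*O) + z = -40 + z - 4*O)
459*(190 + B(w(-5, -2), 13)) = 459*(190 + (-40 + 13 - 4*(-7 - 5 + 2*(-2))/(-2 - 5))) = 459*(190 + (-40 + 13 - 4*(-7 - 5 - 4)/(-7))) = 459*(190 + (-40 + 13 - (-4)*(-16)/7)) = 459*(190 + (-40 + 13 - 4*16/7)) = 459*(190 + (-40 + 13 - 64/7)) = 459*(190 - 253/7) = 459*(1077/7) = 494343/7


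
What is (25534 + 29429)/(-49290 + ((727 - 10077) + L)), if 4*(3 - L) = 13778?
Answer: -109926/124163 ≈ -0.88534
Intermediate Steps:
L = -6883/2 (L = 3 - ¼*13778 = 3 - 6889/2 = -6883/2 ≈ -3441.5)
(25534 + 29429)/(-49290 + ((727 - 10077) + L)) = (25534 + 29429)/(-49290 + ((727 - 10077) - 6883/2)) = 54963/(-49290 + (-9350 - 6883/2)) = 54963/(-49290 - 25583/2) = 54963/(-124163/2) = 54963*(-2/124163) = -109926/124163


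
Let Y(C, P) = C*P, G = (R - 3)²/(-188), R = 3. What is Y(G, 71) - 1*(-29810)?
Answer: 29810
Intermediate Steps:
G = 0 (G = (3 - 3)²/(-188) = 0²*(-1/188) = 0*(-1/188) = 0)
Y(G, 71) - 1*(-29810) = 0*71 - 1*(-29810) = 0 + 29810 = 29810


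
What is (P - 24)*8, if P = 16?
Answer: -64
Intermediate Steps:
(P - 24)*8 = (16 - 24)*8 = -8*8 = -64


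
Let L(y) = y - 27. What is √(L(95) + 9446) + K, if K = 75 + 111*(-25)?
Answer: -2700 + √9514 ≈ -2602.5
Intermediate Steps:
L(y) = -27 + y
K = -2700 (K = 75 - 2775 = -2700)
√(L(95) + 9446) + K = √((-27 + 95) + 9446) - 2700 = √(68 + 9446) - 2700 = √9514 - 2700 = -2700 + √9514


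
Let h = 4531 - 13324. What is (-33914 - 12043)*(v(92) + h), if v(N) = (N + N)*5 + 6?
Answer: 361543719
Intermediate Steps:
h = -8793
v(N) = 6 + 10*N (v(N) = (2*N)*5 + 6 = 10*N + 6 = 6 + 10*N)
(-33914 - 12043)*(v(92) + h) = (-33914 - 12043)*((6 + 10*92) - 8793) = -45957*((6 + 920) - 8793) = -45957*(926 - 8793) = -45957*(-7867) = 361543719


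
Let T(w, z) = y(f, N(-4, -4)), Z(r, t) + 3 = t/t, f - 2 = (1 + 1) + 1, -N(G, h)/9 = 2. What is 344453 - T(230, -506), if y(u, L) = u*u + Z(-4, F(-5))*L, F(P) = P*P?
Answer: 344392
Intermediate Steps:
N(G, h) = -18 (N(G, h) = -9*2 = -18)
F(P) = P²
f = 5 (f = 2 + ((1 + 1) + 1) = 2 + (2 + 1) = 2 + 3 = 5)
Z(r, t) = -2 (Z(r, t) = -3 + t/t = -3 + 1 = -2)
y(u, L) = u² - 2*L (y(u, L) = u*u - 2*L = u² - 2*L)
T(w, z) = 61 (T(w, z) = 5² - 2*(-18) = 25 + 36 = 61)
344453 - T(230, -506) = 344453 - 1*61 = 344453 - 61 = 344392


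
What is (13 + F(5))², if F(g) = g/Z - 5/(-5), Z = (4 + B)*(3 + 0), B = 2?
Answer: 66049/324 ≈ 203.85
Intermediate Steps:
Z = 18 (Z = (4 + 2)*(3 + 0) = 6*3 = 18)
F(g) = 1 + g/18 (F(g) = g/18 - 5/(-5) = g*(1/18) - 5*(-⅕) = g/18 + 1 = 1 + g/18)
(13 + F(5))² = (13 + (1 + (1/18)*5))² = (13 + (1 + 5/18))² = (13 + 23/18)² = (257/18)² = 66049/324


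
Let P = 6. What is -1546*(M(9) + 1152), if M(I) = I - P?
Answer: -1785630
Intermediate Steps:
M(I) = -6 + I (M(I) = I - 1*6 = I - 6 = -6 + I)
-1546*(M(9) + 1152) = -1546*((-6 + 9) + 1152) = -1546*(3 + 1152) = -1546*1155 = -1785630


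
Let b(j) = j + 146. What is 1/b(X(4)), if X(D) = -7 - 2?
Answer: 1/137 ≈ 0.0072993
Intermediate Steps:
X(D) = -9
b(j) = 146 + j
1/b(X(4)) = 1/(146 - 9) = 1/137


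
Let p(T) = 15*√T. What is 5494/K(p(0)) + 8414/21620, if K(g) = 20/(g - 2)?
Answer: -5934807/10810 ≈ -549.01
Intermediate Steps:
K(g) = 20/(-2 + g)
5494/K(p(0)) + 8414/21620 = 5494/((20/(-2 + 15*√0))) + 8414/21620 = 5494/((20/(-2 + 15*0))) + 8414*(1/21620) = 5494/((20/(-2 + 0))) + 4207/10810 = 5494/((20/(-2))) + 4207/10810 = 5494/((20*(-½))) + 4207/10810 = 5494/(-10) + 4207/10810 = 5494*(-⅒) + 4207/10810 = -2747/5 + 4207/10810 = -5934807/10810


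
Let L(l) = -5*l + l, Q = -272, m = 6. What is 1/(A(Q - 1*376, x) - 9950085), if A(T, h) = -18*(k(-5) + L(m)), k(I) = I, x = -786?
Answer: -1/9949563 ≈ -1.0051e-7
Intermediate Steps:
L(l) = -4*l
A(T, h) = 522 (A(T, h) = -18*(-5 - 4*6) = -18*(-5 - 24) = -18*(-29) = 522)
1/(A(Q - 1*376, x) - 9950085) = 1/(522 - 9950085) = 1/(-9949563) = -1/9949563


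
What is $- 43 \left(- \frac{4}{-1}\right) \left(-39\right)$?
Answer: $6708$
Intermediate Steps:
$- 43 \left(- \frac{4}{-1}\right) \left(-39\right) = - 43 \left(\left(-4\right) \left(-1\right)\right) \left(-39\right) = \left(-43\right) 4 \left(-39\right) = \left(-172\right) \left(-39\right) = 6708$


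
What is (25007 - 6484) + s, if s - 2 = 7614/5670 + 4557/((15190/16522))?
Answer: 821903/35 ≈ 23483.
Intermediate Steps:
s = 173598/35 (s = 2 + (7614/5670 + 4557/((15190/16522))) = 2 + (7614*(1/5670) + 4557/((15190*(1/16522)))) = 2 + (47/35 + 4557/(7595/8261)) = 2 + (47/35 + 4557*(8261/7595)) = 2 + (47/35 + 24783/5) = 2 + 173528/35 = 173598/35 ≈ 4959.9)
(25007 - 6484) + s = (25007 - 6484) + 173598/35 = 18523 + 173598/35 = 821903/35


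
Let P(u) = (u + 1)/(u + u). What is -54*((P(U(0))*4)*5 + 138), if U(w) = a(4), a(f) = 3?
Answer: -8172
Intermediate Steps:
U(w) = 3
P(u) = (1 + u)/(2*u) (P(u) = (1 + u)/((2*u)) = (1 + u)*(1/(2*u)) = (1 + u)/(2*u))
-54*((P(U(0))*4)*5 + 138) = -54*((((1/2)*(1 + 3)/3)*4)*5 + 138) = -54*((((1/2)*(1/3)*4)*4)*5 + 138) = -54*(((2/3)*4)*5 + 138) = -54*((8/3)*5 + 138) = -54*(40/3 + 138) = -54*454/3 = -8172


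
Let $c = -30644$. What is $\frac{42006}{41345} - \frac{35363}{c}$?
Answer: $\frac{2749315099}{1266976180} \approx 2.17$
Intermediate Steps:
$\frac{42006}{41345} - \frac{35363}{c} = \frac{42006}{41345} - \frac{35363}{-30644} = 42006 \cdot \frac{1}{41345} - - \frac{35363}{30644} = \frac{42006}{41345} + \frac{35363}{30644} = \frac{2749315099}{1266976180}$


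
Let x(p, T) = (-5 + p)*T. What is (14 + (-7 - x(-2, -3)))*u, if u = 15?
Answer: -210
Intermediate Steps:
x(p, T) = T*(-5 + p)
(14 + (-7 - x(-2, -3)))*u = (14 + (-7 - (-3)*(-5 - 2)))*15 = (14 + (-7 - (-3)*(-7)))*15 = (14 + (-7 - 1*21))*15 = (14 + (-7 - 21))*15 = (14 - 28)*15 = -14*15 = -210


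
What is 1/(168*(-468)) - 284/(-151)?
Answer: 22329065/11872224 ≈ 1.8808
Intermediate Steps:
1/(168*(-468)) - 284/(-151) = (1/168)*(-1/468) - 284*(-1/151) = -1/78624 + 284/151 = 22329065/11872224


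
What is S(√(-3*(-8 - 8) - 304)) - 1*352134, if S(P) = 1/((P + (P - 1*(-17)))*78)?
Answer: -36063451459/102414 - 16*I/51207 ≈ -3.5213e+5 - 0.00031246*I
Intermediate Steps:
S(P) = 1/(78*(17 + 2*P)) (S(P) = (1/78)/(P + (P + 17)) = (1/78)/(P + (17 + P)) = (1/78)/(17 + 2*P) = 1/(78*(17 + 2*P)))
S(√(-3*(-8 - 8) - 304)) - 1*352134 = 1/(78*(17 + 2*√(-3*(-8 - 8) - 304))) - 1*352134 = 1/(78*(17 + 2*√(-3*(-16) - 304))) - 352134 = 1/(78*(17 + 2*√(48 - 304))) - 352134 = 1/(78*(17 + 2*√(-256))) - 352134 = 1/(78*(17 + 2*(16*I))) - 352134 = 1/(78*(17 + 32*I)) - 352134 = ((17 - 32*I)/1313)/78 - 352134 = (17 - 32*I)/102414 - 352134 = -352134 + (17 - 32*I)/102414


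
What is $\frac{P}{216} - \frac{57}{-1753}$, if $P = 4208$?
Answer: $\frac{923617}{47331} \approx 19.514$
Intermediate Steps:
$\frac{P}{216} - \frac{57}{-1753} = \frac{4208}{216} - \frac{57}{-1753} = 4208 \cdot \frac{1}{216} - - \frac{57}{1753} = \frac{526}{27} + \frac{57}{1753} = \frac{923617}{47331}$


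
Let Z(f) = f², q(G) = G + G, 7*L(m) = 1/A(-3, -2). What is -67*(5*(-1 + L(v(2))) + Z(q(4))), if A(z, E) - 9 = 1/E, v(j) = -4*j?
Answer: -471077/119 ≈ -3958.6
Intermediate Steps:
A(z, E) = 9 + 1/E
L(m) = 2/119 (L(m) = 1/(7*(9 + 1/(-2))) = 1/(7*(9 - ½)) = 1/(7*(17/2)) = (⅐)*(2/17) = 2/119)
q(G) = 2*G
-67*(5*(-1 + L(v(2))) + Z(q(4))) = -67*(5*(-1 + 2/119) + (2*4)²) = -67*(5*(-117/119) + 8²) = -67*(-585/119 + 64) = -67*7031/119 = -471077/119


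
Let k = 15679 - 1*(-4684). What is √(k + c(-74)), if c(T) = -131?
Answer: 6*√562 ≈ 142.24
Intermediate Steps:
k = 20363 (k = 15679 + 4684 = 20363)
√(k + c(-74)) = √(20363 - 131) = √20232 = 6*√562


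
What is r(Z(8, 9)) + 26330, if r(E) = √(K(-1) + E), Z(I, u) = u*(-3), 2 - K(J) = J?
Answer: 26330 + 2*I*√6 ≈ 26330.0 + 4.899*I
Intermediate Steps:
K(J) = 2 - J
Z(I, u) = -3*u
r(E) = √(3 + E) (r(E) = √((2 - 1*(-1)) + E) = √((2 + 1) + E) = √(3 + E))
r(Z(8, 9)) + 26330 = √(3 - 3*9) + 26330 = √(3 - 27) + 26330 = √(-24) + 26330 = 2*I*√6 + 26330 = 26330 + 2*I*√6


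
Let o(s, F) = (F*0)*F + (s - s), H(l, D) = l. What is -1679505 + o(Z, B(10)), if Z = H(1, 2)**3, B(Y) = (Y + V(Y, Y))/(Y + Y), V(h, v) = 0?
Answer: -1679505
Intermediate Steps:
B(Y) = 1/2 (B(Y) = (Y + 0)/(Y + Y) = Y/((2*Y)) = Y*(1/(2*Y)) = 1/2)
Z = 1 (Z = 1**3 = 1)
o(s, F) = 0 (o(s, F) = 0*F + 0 = 0 + 0 = 0)
-1679505 + o(Z, B(10)) = -1679505 + 0 = -1679505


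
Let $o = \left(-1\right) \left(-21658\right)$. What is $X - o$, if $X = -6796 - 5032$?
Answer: $-33486$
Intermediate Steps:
$o = 21658$
$X = -11828$ ($X = -6796 - 5032 = -11828$)
$X - o = -11828 - 21658 = -33486$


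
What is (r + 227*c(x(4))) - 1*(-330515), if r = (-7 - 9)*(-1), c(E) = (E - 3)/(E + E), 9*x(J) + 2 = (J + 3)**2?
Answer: 15537227/47 ≈ 3.3058e+5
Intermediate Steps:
x(J) = -2/9 + (3 + J)**2/9 (x(J) = -2/9 + (J + 3)**2/9 = -2/9 + (3 + J)**2/9)
c(E) = (-3 + E)/(2*E) (c(E) = (-3 + E)/((2*E)) = (-3 + E)*(1/(2*E)) = (-3 + E)/(2*E))
r = 16 (r = -16*(-1) = 16)
(r + 227*c(x(4))) - 1*(-330515) = (16 + 227*((-3 + (-2/9 + (3 + 4)**2/9))/(2*(-2/9 + (3 + 4)**2/9)))) - 1*(-330515) = (16 + 227*((-3 + (-2/9 + (1/9)*7**2))/(2*(-2/9 + (1/9)*7**2)))) + 330515 = (16 + 227*((-3 + (-2/9 + (1/9)*49))/(2*(-2/9 + (1/9)*49)))) + 330515 = (16 + 227*((-3 + (-2/9 + 49/9))/(2*(-2/9 + 49/9)))) + 330515 = (16 + 227*((-3 + 47/9)/(2*(47/9)))) + 330515 = (16 + 227*((1/2)*(9/47)*(20/9))) + 330515 = (16 + 227*(10/47)) + 330515 = (16 + 2270/47) + 330515 = 3022/47 + 330515 = 15537227/47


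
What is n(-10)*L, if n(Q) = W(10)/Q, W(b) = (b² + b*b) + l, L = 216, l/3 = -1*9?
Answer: -18684/5 ≈ -3736.8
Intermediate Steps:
l = -27 (l = 3*(-1*9) = 3*(-9) = -27)
W(b) = -27 + 2*b² (W(b) = (b² + b*b) - 27 = (b² + b²) - 27 = 2*b² - 27 = -27 + 2*b²)
n(Q) = 173/Q (n(Q) = (-27 + 2*10²)/Q = (-27 + 2*100)/Q = (-27 + 200)/Q = 173/Q)
n(-10)*L = (173/(-10))*216 = (173*(-⅒))*216 = -173/10*216 = -18684/5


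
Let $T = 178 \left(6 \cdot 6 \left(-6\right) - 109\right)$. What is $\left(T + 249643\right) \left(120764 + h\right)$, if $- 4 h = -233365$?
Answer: $\frac{137404532853}{4} \approx 3.4351 \cdot 10^{10}$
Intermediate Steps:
$h = \frac{233365}{4}$ ($h = \left(- \frac{1}{4}\right) \left(-233365\right) = \frac{233365}{4} \approx 58341.0$)
$T = -57850$ ($T = 178 \left(36 \left(-6\right) - 109\right) = 178 \left(-216 - 109\right) = 178 \left(-325\right) = -57850$)
$\left(T + 249643\right) \left(120764 + h\right) = \left(-57850 + 249643\right) \left(120764 + \frac{233365}{4}\right) = 191793 \cdot \frac{716421}{4} = \frac{137404532853}{4}$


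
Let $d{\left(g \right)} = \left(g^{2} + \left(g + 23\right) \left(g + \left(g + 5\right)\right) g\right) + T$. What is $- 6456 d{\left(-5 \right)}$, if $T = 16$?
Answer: $-3169896$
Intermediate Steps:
$d{\left(g \right)} = 16 + g^{2} + g \left(5 + 2 g\right) \left(23 + g\right)$ ($d{\left(g \right)} = \left(g^{2} + \left(g + 23\right) \left(g + \left(g + 5\right)\right) g\right) + 16 = \left(g^{2} + \left(23 + g\right) \left(g + \left(5 + g\right)\right) g\right) + 16 = \left(g^{2} + \left(23 + g\right) \left(5 + 2 g\right) g\right) + 16 = \left(g^{2} + \left(5 + 2 g\right) \left(23 + g\right) g\right) + 16 = \left(g^{2} + g \left(5 + 2 g\right) \left(23 + g\right)\right) + 16 = 16 + g^{2} + g \left(5 + 2 g\right) \left(23 + g\right)$)
$- 6456 d{\left(-5 \right)} = - 6456 \left(16 + 2 \left(-5\right)^{3} + 52 \left(-5\right)^{2} + 115 \left(-5\right)\right) = - 6456 \left(16 + 2 \left(-125\right) + 52 \cdot 25 - 575\right) = - 6456 \left(16 - 250 + 1300 - 575\right) = \left(-6456\right) 491 = -3169896$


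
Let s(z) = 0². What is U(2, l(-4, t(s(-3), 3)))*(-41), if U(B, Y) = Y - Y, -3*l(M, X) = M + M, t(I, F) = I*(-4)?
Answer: 0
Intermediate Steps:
s(z) = 0
t(I, F) = -4*I
l(M, X) = -2*M/3 (l(M, X) = -(M + M)/3 = -2*M/3)
U(B, Y) = 0
U(2, l(-4, t(s(-3), 3)))*(-41) = 0*(-41) = 0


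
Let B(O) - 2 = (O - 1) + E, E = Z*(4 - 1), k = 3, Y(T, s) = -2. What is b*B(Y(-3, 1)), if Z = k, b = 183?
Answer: 1464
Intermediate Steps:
Z = 3
E = 9 (E = 3*(4 - 1) = 3*3 = 9)
B(O) = 10 + O (B(O) = 2 + ((O - 1) + 9) = 2 + ((-1 + O) + 9) = 2 + (8 + O) = 10 + O)
b*B(Y(-3, 1)) = 183*(10 - 2) = 183*8 = 1464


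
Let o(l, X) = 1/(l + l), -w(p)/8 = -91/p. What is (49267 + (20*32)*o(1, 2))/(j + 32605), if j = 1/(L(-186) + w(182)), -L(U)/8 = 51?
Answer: 20033148/13172419 ≈ 1.5208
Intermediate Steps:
L(U) = -408 (L(U) = -8*51 = -408)
w(p) = 728/p (w(p) = -(-728)/p = 728/p)
o(l, X) = 1/(2*l)
j = -1/404 (j = 1/(-408 + 728/182) = 1/(-408 + 728*(1/182)) = 1/(-408 + 4) = 1/(-404) = -1/404 ≈ -0.0024752)
(49267 + (20*32)*o(1, 2))/(j + 32605) = (49267 + (20*32)*((½)/1))/(-1/404 + 32605) = (49267 + 640*((½)*1))/(13172419/404) = (49267 + 640*(½))*(404/13172419) = (49267 + 320)*(404/13172419) = 49587*(404/13172419) = 20033148/13172419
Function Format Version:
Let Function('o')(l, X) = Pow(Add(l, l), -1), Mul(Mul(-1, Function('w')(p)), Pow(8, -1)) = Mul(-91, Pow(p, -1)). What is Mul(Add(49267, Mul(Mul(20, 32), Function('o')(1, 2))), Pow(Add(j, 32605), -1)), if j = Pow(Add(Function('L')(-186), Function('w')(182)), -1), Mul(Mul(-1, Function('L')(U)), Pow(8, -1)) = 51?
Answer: Rational(20033148, 13172419) ≈ 1.5208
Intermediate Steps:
Function('L')(U) = -408 (Function('L')(U) = Mul(-8, 51) = -408)
Function('w')(p) = Mul(728, Pow(p, -1)) (Function('w')(p) = Mul(-8, Mul(-91, Pow(p, -1))) = Mul(728, Pow(p, -1)))
Function('o')(l, X) = Mul(Rational(1, 2), Pow(l, -1)) (Function('o')(l, X) = Pow(Mul(2, l), -1) = Mul(Rational(1, 2), Pow(l, -1)))
j = Rational(-1, 404) (j = Pow(Add(-408, Mul(728, Pow(182, -1))), -1) = Pow(Add(-408, Mul(728, Rational(1, 182))), -1) = Pow(Add(-408, 4), -1) = Pow(-404, -1) = Rational(-1, 404) ≈ -0.0024752)
Mul(Add(49267, Mul(Mul(20, 32), Function('o')(1, 2))), Pow(Add(j, 32605), -1)) = Mul(Add(49267, Mul(Mul(20, 32), Mul(Rational(1, 2), Pow(1, -1)))), Pow(Add(Rational(-1, 404), 32605), -1)) = Mul(Add(49267, Mul(640, Mul(Rational(1, 2), 1))), Pow(Rational(13172419, 404), -1)) = Mul(Add(49267, Mul(640, Rational(1, 2))), Rational(404, 13172419)) = Mul(Add(49267, 320), Rational(404, 13172419)) = Mul(49587, Rational(404, 13172419)) = Rational(20033148, 13172419)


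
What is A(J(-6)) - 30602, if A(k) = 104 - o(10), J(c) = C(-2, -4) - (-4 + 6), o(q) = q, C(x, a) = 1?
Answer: -30508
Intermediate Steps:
J(c) = -1 (J(c) = 1 - (-4 + 6) = 1 - 1*2 = 1 - 2 = -1)
A(k) = 94 (A(k) = 104 - 1*10 = 104 - 10 = 94)
A(J(-6)) - 30602 = 94 - 30602 = -30508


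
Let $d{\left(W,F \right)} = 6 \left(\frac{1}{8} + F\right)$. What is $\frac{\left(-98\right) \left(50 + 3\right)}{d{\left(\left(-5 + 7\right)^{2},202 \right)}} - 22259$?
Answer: $- \frac{2204065}{99} \approx -22263.0$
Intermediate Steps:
$d{\left(W,F \right)} = \frac{3}{4} + 6 F$ ($d{\left(W,F \right)} = 6 \left(\frac{1}{8} + F\right) = \frac{3}{4} + 6 F$)
$\frac{\left(-98\right) \left(50 + 3\right)}{d{\left(\left(-5 + 7\right)^{2},202 \right)}} - 22259 = \frac{\left(-98\right) \left(50 + 3\right)}{\frac{3}{4} + 6 \cdot 202} - 22259 = \frac{\left(-98\right) 53}{\frac{3}{4} + 1212} - 22259 = - \frac{5194}{\frac{4851}{4}} - 22259 = \left(-5194\right) \frac{4}{4851} - 22259 = - \frac{424}{99} - 22259 = - \frac{2204065}{99}$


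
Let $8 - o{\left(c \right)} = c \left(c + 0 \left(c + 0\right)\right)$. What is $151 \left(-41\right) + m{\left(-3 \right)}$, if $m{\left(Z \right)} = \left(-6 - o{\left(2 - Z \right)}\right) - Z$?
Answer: $-6177$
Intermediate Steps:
$o{\left(c \right)} = 8 - c^{2}$ ($o{\left(c \right)} = 8 - c \left(c + 0 \left(c + 0\right)\right) = 8 - c \left(c + 0 c\right) = 8 - c \left(c + 0\right) = 8 - c c = 8 - c^{2}$)
$m{\left(Z \right)} = -14 + \left(2 - Z\right)^{2} - Z$ ($m{\left(Z \right)} = \left(-6 - \left(8 - \left(2 - Z\right)^{2}\right)\right) - Z = \left(-6 + \left(-8 + \left(2 - Z\right)^{2}\right)\right) - Z = \left(-14 + \left(2 - Z\right)^{2}\right) - Z = -14 + \left(2 - Z\right)^{2} - Z$)
$151 \left(-41\right) + m{\left(-3 \right)} = 151 \left(-41\right) - \left(11 - \left(-2 - 3\right)^{2}\right) = -6191 + \left(-14 + \left(-5\right)^{2} + 3\right) = -6191 + \left(-14 + 25 + 3\right) = -6191 + 14 = -6177$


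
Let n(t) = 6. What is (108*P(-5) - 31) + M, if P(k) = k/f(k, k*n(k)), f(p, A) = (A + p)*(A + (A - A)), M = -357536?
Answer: -12514863/35 ≈ -3.5757e+5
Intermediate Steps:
f(p, A) = A*(A + p) (f(p, A) = (A + p)*(A + 0) = (A + p)*A = A*(A + p))
P(k) = 1/(42*k) (P(k) = k/(((k*6)*(k*6 + k))) = k/(((6*k)*(6*k + k))) = k/(((6*k)*(7*k))) = k/((42*k²)) = k*(1/(42*k²)) = 1/(42*k))
(108*P(-5) - 31) + M = (108*((1/42)/(-5)) - 31) - 357536 = (108*((1/42)*(-⅕)) - 31) - 357536 = (108*(-1/210) - 31) - 357536 = (-18/35 - 31) - 357536 = -1103/35 - 357536 = -12514863/35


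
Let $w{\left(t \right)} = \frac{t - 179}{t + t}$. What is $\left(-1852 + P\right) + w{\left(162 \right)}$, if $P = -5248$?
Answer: $- \frac{2300417}{324} \approx -7100.1$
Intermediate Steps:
$w{\left(t \right)} = \frac{-179 + t}{2 t}$
$\left(-1852 + P\right) + w{\left(162 \right)} = \left(-1852 - 5248\right) + \frac{-179 + 162}{2 \cdot 162} = -7100 + \frac{1}{2} \cdot \frac{1}{162} \left(-17\right) = -7100 - \frac{17}{324} = - \frac{2300417}{324}$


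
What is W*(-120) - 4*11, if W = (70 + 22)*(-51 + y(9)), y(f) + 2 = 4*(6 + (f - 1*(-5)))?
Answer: -298124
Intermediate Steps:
y(f) = 42 + 4*f (y(f) = -2 + 4*(6 + (f - 1*(-5))) = -2 + 4*(6 + (f + 5)) = -2 + 4*(6 + (5 + f)) = -2 + 4*(11 + f) = -2 + (44 + 4*f) = 42 + 4*f)
W = 2484 (W = (70 + 22)*(-51 + (42 + 4*9)) = 92*(-51 + (42 + 36)) = 92*(-51 + 78) = 92*27 = 2484)
W*(-120) - 4*11 = 2484*(-120) - 4*11 = -298080 - 44 = -298124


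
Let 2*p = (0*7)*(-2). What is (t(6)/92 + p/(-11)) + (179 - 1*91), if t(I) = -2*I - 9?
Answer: 8075/92 ≈ 87.772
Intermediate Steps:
t(I) = -9 - 2*I
p = 0 (p = ((0*7)*(-2))/2 = (0*(-2))/2 = (½)*0 = 0)
(t(6)/92 + p/(-11)) + (179 - 1*91) = ((-9 - 2*6)/92 + 0/(-11)) + (179 - 1*91) = ((-9 - 12)*(1/92) + 0*(-1/11)) + (179 - 91) = (-21*1/92 + 0) + 88 = (-21/92 + 0) + 88 = -21/92 + 88 = 8075/92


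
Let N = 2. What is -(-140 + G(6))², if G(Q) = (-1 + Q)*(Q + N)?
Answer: -10000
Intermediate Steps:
G(Q) = (-1 + Q)*(2 + Q) (G(Q) = (-1 + Q)*(Q + 2) = (-1 + Q)*(2 + Q))
-(-140 + G(6))² = -(-140 + (-2 + 6 + 6²))² = -(-140 + (-2 + 6 + 36))² = -(-140 + 40)² = -1*(-100)² = -1*10000 = -10000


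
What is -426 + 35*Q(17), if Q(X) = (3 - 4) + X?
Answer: 134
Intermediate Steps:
Q(X) = -1 + X
-426 + 35*Q(17) = -426 + 35*(-1 + 17) = -426 + 35*16 = -426 + 560 = 134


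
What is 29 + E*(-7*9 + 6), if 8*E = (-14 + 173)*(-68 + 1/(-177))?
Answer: 36377465/472 ≈ 77071.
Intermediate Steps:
E = -637961/472 (E = ((-14 + 173)*(-68 + 1/(-177)))/8 = (159*(-68 - 1/177))/8 = (159*(-12037/177))/8 = (⅛)*(-637961/59) = -637961/472 ≈ -1351.6)
29 + E*(-7*9 + 6) = 29 - 637961*(-7*9 + 6)/472 = 29 - 637961*(-63 + 6)/472 = 29 - 637961/472*(-57) = 29 + 36363777/472 = 36377465/472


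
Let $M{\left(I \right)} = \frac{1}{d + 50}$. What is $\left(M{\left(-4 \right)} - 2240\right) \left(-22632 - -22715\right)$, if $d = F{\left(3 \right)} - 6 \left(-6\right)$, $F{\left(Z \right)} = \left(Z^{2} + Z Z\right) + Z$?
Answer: $- \frac{19893357}{107} \approx -1.8592 \cdot 10^{5}$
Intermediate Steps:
$F{\left(Z \right)} = Z + 2 Z^{2}$ ($F{\left(Z \right)} = \left(Z^{2} + Z^{2}\right) + Z = 2 Z^{2} + Z = Z + 2 Z^{2}$)
$d = 57$ ($d = 3 \left(1 + 2 \cdot 3\right) - 6 \left(-6\right) = 3 \left(1 + 6\right) - -36 = 3 \cdot 7 + 36 = 21 + 36 = 57$)
$M{\left(I \right)} = \frac{1}{107}$ ($M{\left(I \right)} = \frac{1}{57 + 50} = \frac{1}{107}$)
$\left(M{\left(-4 \right)} - 2240\right) \left(-22632 - -22715\right) = \left(\frac{1}{107} - 2240\right) \left(-22632 - -22715\right) = - \frac{239679 \left(-22632 + 22715\right)}{107} = \left(- \frac{239679}{107}\right) 83 = - \frac{19893357}{107}$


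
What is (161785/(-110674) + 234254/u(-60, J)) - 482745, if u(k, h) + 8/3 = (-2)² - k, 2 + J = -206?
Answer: -2438219797693/5091004 ≈ -4.7893e+5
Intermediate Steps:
J = -208 (J = -2 - 206 = -208)
u(k, h) = 4/3 - k (u(k, h) = -8/3 + ((-2)² - k) = -8/3 + (4 - k) = 4/3 - k)
(161785/(-110674) + 234254/u(-60, J)) - 482745 = (161785/(-110674) + 234254/(4/3 - 1*(-60))) - 482745 = (161785*(-1/110674) + 234254/(4/3 + 60)) - 482745 = (-161785/110674 + 234254/(184/3)) - 482745 = (-161785/110674 + 234254*(3/184)) - 482745 = (-161785/110674 + 351381/92) - 482745 = 19436928287/5091004 - 482745 = -2438219797693/5091004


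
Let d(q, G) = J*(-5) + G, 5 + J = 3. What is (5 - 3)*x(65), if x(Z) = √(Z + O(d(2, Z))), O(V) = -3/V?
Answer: 4*√406/5 ≈ 16.120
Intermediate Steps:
J = -2 (J = -5 + 3 = -2)
d(q, G) = 10 + G (d(q, G) = -2*(-5) + G = 10 + G)
x(Z) = √(Z - 3/(10 + Z))
(5 - 3)*x(65) = (5 - 3)*√((-3 + 65*(10 + 65))/(10 + 65)) = 2*√((-3 + 65*75)/75) = 2*√((-3 + 4875)/75) = 2*√((1/75)*4872) = 2*√(1624/25) = 2*(2*√406/5) = 4*√406/5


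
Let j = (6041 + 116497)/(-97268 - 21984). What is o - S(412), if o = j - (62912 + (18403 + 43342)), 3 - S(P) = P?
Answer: -7408472517/59626 ≈ -1.2425e+5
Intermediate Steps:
S(P) = 3 - P
j = -61269/59626 (j = 122538/(-119252) = 122538*(-1/119252) = -61269/59626 ≈ -1.0276)
o = -7432859551/59626 (o = -61269/59626 - (62912 + (18403 + 43342)) = -61269/59626 - (62912 + 61745) = -61269/59626 - 1*124657 = -61269/59626 - 124657 = -7432859551/59626 ≈ -1.2466e+5)
o - S(412) = -7432859551/59626 - (3 - 1*412) = -7432859551/59626 - (3 - 412) = -7432859551/59626 - 1*(-409) = -7432859551/59626 + 409 = -7408472517/59626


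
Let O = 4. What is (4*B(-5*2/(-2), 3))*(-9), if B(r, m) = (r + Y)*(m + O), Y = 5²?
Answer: -7560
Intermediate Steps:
Y = 25
B(r, m) = (4 + m)*(25 + r) (B(r, m) = (r + 25)*(m + 4) = (25 + r)*(4 + m) = (4 + m)*(25 + r))
(4*B(-5*2/(-2), 3))*(-9) = (4*(100 + 4*(-5*2/(-2)) + 25*3 + 3*(-5*2/(-2))))*(-9) = (4*(100 + 4*(-10*(-½)) + 75 + 3*(-10*(-½))))*(-9) = (4*(100 + 4*5 + 75 + 3*5))*(-9) = (4*(100 + 20 + 75 + 15))*(-9) = (4*210)*(-9) = 840*(-9) = -7560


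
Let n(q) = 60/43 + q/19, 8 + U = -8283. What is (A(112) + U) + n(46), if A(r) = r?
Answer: -6679125/817 ≈ -8175.2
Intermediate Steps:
U = -8291 (U = -8 - 8283 = -8291)
n(q) = 60/43 + q/19 (n(q) = 60*(1/43) + q*(1/19) = 60/43 + q/19)
(A(112) + U) + n(46) = (112 - 8291) + (60/43 + (1/19)*46) = -8179 + (60/43 + 46/19) = -8179 + 3118/817 = -6679125/817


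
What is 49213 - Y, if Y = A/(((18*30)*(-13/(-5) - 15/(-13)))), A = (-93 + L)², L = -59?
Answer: 81035039/1647 ≈ 49202.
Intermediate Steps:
A = 23104 (A = (-93 - 59)² = (-152)² = 23104)
Y = 18772/1647 (Y = 23104/(((18*30)*(-13/(-5) - 15/(-13)))) = 23104/((540*(-13*(-⅕) - 15*(-1/13)))) = 23104/((540*(13/5 + 15/13))) = 23104/((540*(244/65))) = 23104/(26352/13) = 23104*(13/26352) = 18772/1647 ≈ 11.398)
49213 - Y = 49213 - 1*18772/1647 = 49213 - 18772/1647 = 81035039/1647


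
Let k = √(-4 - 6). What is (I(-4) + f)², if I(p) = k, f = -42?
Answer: (42 - I*√10)² ≈ 1754.0 - 265.63*I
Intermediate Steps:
k = I*√10 (k = √(-10) = I*√10 ≈ 3.1623*I)
I(p) = I*√10
(I(-4) + f)² = (I*√10 - 42)² = (-42 + I*√10)²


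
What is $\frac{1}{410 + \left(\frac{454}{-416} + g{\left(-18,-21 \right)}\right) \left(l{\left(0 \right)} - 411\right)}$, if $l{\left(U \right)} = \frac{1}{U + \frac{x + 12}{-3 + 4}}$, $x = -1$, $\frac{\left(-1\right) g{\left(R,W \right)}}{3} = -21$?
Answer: $- \frac{286}{7158245} \approx -3.9954 \cdot 10^{-5}$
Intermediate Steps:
$g{\left(R,W \right)} = 63$ ($g{\left(R,W \right)} = \left(-3\right) \left(-21\right) = 63$)
$l{\left(U \right)} = \frac{1}{11 + U}$ ($l{\left(U \right)} = \frac{1}{U + \frac{-1 + 12}{-3 + 4}} = \frac{1}{U + \frac{11}{1}} = \frac{1}{U + 11 \cdot 1} = \frac{1}{U + 11} = \frac{1}{11 + U}$)
$\frac{1}{410 + \left(\frac{454}{-416} + g{\left(-18,-21 \right)}\right) \left(l{\left(0 \right)} - 411\right)} = \frac{1}{410 + \left(\frac{454}{-416} + 63\right) \left(\frac{1}{11 + 0} - 411\right)} = \frac{1}{410 + \left(454 \left(- \frac{1}{416}\right) + 63\right) \left(\frac{1}{11} - 411\right)} = \frac{1}{410 + \left(- \frac{227}{208} + 63\right) \left(\frac{1}{11} - 411\right)} = \frac{1}{410 + \frac{12877}{208} \left(- \frac{4520}{11}\right)} = \frac{1}{410 - \frac{7275505}{286}} = \frac{1}{- \frac{7158245}{286}} = - \frac{286}{7158245}$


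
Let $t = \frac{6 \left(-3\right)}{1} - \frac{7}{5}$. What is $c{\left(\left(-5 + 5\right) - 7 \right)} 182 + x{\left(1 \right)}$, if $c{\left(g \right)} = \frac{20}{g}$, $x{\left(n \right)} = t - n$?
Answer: $- \frac{2702}{5} \approx -540.4$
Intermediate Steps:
$t = - \frac{97}{5}$ ($t = \left(-18\right) 1 - \frac{7}{5} = -18 - \frac{7}{5} = - \frac{97}{5} \approx -19.4$)
$x{\left(n \right)} = - \frac{97}{5} - n$
$c{\left(\left(-5 + 5\right) - 7 \right)} 182 + x{\left(1 \right)} = \frac{20}{\left(-5 + 5\right) - 7} \cdot 182 - \frac{102}{5} = \frac{20}{0 - 7} \cdot 182 - \frac{102}{5} = \frac{20}{-7} \cdot 182 - \frac{102}{5} = 20 \left(- \frac{1}{7}\right) 182 - \frac{102}{5} = \left(- \frac{20}{7}\right) 182 - \frac{102}{5} = -520 - \frac{102}{5} = - \frac{2702}{5}$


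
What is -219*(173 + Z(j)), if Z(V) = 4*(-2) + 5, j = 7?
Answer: -37230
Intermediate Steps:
Z(V) = -3 (Z(V) = -8 + 5 = -3)
-219*(173 + Z(j)) = -219*(173 - 3) = -219*170 = -37230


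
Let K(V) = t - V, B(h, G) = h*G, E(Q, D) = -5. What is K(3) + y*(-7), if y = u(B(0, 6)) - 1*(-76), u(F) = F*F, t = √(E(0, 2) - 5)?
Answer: -535 + I*√10 ≈ -535.0 + 3.1623*I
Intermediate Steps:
B(h, G) = G*h
t = I*√10 (t = √(-5 - 5) = √(-10) = I*√10 ≈ 3.1623*I)
u(F) = F²
K(V) = -V + I*√10 (K(V) = I*√10 - V = -V + I*√10)
y = 76 (y = (6*0)² - 1*(-76) = 0² + 76 = 0 + 76 = 76)
K(3) + y*(-7) = (-1*3 + I*√10) + 76*(-7) = (-3 + I*√10) - 532 = -535 + I*√10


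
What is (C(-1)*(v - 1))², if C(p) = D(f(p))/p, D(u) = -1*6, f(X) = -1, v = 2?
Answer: 36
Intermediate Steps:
D(u) = -6
C(p) = -6/p
(C(-1)*(v - 1))² = ((-6/(-1))*(2 - 1))² = (-6*(-1)*1)² = (6*1)² = 6² = 36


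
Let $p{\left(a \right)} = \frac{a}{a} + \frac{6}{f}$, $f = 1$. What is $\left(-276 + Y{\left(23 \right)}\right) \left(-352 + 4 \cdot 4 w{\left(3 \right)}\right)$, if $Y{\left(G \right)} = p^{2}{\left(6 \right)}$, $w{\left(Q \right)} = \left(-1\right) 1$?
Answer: $83536$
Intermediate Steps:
$p{\left(a \right)} = 7$ ($p{\left(a \right)} = \frac{a}{a} + \frac{6}{1} = 1 + 6 \cdot 1 = 1 + 6 = 7$)
$w{\left(Q \right)} = -1$
$Y{\left(G \right)} = 49$ ($Y{\left(G \right)} = 7^{2} = 49$)
$\left(-276 + Y{\left(23 \right)}\right) \left(-352 + 4 \cdot 4 w{\left(3 \right)}\right) = \left(-276 + 49\right) \left(-352 + 4 \cdot 4 \left(-1\right)\right) = - 227 \left(-352 + 16 \left(-1\right)\right) = - 227 \left(-352 - 16\right) = \left(-227\right) \left(-368\right) = 83536$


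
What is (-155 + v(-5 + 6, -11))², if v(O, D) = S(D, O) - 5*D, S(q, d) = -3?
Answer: 10609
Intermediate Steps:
v(O, D) = -3 - 5*D
(-155 + v(-5 + 6, -11))² = (-155 + (-3 - 5*(-11)))² = (-155 + (-3 + 55))² = (-155 + 52)² = (-103)² = 10609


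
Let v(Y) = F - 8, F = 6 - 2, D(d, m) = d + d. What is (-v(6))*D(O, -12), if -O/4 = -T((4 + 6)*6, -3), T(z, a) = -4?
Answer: -128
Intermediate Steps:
O = -16 (O = -(-4)*(-4) = -4*4 = -16)
D(d, m) = 2*d
F = 4
v(Y) = -4 (v(Y) = 4 - 8 = -4)
(-v(6))*D(O, -12) = (-1*(-4))*(2*(-16)) = 4*(-32) = -128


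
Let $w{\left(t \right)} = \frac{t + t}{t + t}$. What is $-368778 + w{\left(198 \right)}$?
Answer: $-368777$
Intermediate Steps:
$w{\left(t \right)} = 1$ ($w{\left(t \right)} = \frac{2 t}{2 t} = 2 t \frac{1}{2 t} = 1$)
$-368778 + w{\left(198 \right)} = -368778 + 1 = -368777$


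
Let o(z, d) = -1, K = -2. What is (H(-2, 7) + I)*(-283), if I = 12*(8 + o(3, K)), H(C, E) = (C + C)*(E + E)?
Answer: -7924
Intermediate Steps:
H(C, E) = 4*C*E (H(C, E) = (2*C)*(2*E) = 4*C*E)
I = 84 (I = 12*(8 - 1) = 12*7 = 84)
(H(-2, 7) + I)*(-283) = (4*(-2)*7 + 84)*(-283) = (-56 + 84)*(-283) = 28*(-283) = -7924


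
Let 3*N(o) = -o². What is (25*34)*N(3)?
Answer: -2550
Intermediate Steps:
N(o) = -o²/3 (N(o) = (-o²)/3 = -o²/3)
(25*34)*N(3) = (25*34)*(-⅓*3²) = 850*(-⅓*9) = 850*(-3) = -2550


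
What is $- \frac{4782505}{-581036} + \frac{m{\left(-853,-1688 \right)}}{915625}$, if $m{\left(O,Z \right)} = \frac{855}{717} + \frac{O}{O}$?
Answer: $\frac{1046576797072239}{127150649912500} \approx 8.231$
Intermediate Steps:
$m{\left(O,Z \right)} = \frac{524}{239}$ ($m{\left(O,Z \right)} = 855 \cdot \frac{1}{717} + 1 = \frac{285}{239} + 1 = \frac{524}{239}$)
$- \frac{4782505}{-581036} + \frac{m{\left(-853,-1688 \right)}}{915625} = - \frac{4782505}{-581036} + \frac{524}{239 \cdot 915625} = \left(-4782505\right) \left(- \frac{1}{581036}\right) + \frac{524}{239} \cdot \frac{1}{915625} = \frac{4782505}{581036} + \frac{524}{218834375} = \frac{1046576797072239}{127150649912500}$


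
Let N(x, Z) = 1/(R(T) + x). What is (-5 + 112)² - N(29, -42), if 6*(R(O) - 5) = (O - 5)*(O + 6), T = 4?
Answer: 1110550/97 ≈ 11449.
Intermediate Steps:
R(O) = 5 + (-5 + O)*(6 + O)/6 (R(O) = 5 + ((O - 5)*(O + 6))/6 = 5 + ((-5 + O)*(6 + O))/6 = 5 + (-5 + O)*(6 + O)/6)
N(x, Z) = 1/(10/3 + x) (N(x, Z) = 1/((⅙)*4*(1 + 4) + x) = 1/((⅙)*4*5 + x) = 1/(10/3 + x))
(-5 + 112)² - N(29, -42) = (-5 + 112)² - 3/(10 + 3*29) = 107² - 3/(10 + 87) = 11449 - 3/97 = 1110550/97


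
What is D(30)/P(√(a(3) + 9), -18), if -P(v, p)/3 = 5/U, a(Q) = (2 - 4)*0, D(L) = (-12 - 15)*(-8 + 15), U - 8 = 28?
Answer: 2268/5 ≈ 453.60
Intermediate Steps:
U = 36 (U = 8 + 28 = 36)
D(L) = -189 (D(L) = -27*7 = -189)
a(Q) = 0 (a(Q) = -2*0 = 0)
P(v, p) = -5/12 (P(v, p) = -15/36 = -3*5/36 = -5/12)
D(30)/P(√(a(3) + 9), -18) = -189/(-5/12) = -189*(-12/5) = 2268/5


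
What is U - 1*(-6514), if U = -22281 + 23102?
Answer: 7335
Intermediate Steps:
U = 821
U - 1*(-6514) = 821 - 1*(-6514) = 821 + 6514 = 7335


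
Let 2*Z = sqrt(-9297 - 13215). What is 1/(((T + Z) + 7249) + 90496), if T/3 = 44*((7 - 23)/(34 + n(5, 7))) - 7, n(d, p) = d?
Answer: 1375517/134346613033 - 169*I*sqrt(1407)/806079678198 ≈ 1.0239e-5 - 7.8642e-9*I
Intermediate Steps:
Z = 2*I*sqrt(1407) (Z = sqrt(-9297 - 13215)/2 = sqrt(-22512)/2 = (4*I*sqrt(1407))/2 = 2*I*sqrt(1407) ≈ 75.02*I)
T = -977/13 (T = 3*(44*((7 - 23)/(34 + 5)) - 7) = 3*(44*(-16/39) - 7) = 3*(-704/39 - 7) = 3*(-977/39) = -977/13 ≈ -75.154)
1/(((T + Z) + 7249) + 90496) = 1/(((-977/13 + 2*I*sqrt(1407)) + 7249) + 90496) = 1/((93260/13 + 2*I*sqrt(1407)) + 90496) = 1/(1269708/13 + 2*I*sqrt(1407))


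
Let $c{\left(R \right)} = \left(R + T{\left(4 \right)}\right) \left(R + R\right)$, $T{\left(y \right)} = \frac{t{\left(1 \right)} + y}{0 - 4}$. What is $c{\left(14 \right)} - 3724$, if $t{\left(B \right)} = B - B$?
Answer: $-3360$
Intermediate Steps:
$t{\left(B \right)} = 0$
$T{\left(y \right)} = - \frac{y}{4}$ ($T{\left(y \right)} = \frac{0 + y}{0 - 4} = \frac{y}{-4} = y \left(- \frac{1}{4}\right) = - \frac{y}{4}$)
$c{\left(R \right)} = 2 R \left(-1 + R\right)$ ($c{\left(R \right)} = \left(R - 1\right) \left(R + R\right) = \left(R - 1\right) 2 R = \left(-1 + R\right) 2 R = 2 R \left(-1 + R\right)$)
$c{\left(14 \right)} - 3724 = 2 \cdot 14 \left(-1 + 14\right) - 3724 = 2 \cdot 14 \cdot 13 - 3724 = 364 - 3724 = -3360$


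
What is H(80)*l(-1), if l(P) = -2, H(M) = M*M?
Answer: -12800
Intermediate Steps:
H(M) = M²
H(80)*l(-1) = 80²*(-2) = 6400*(-2) = -12800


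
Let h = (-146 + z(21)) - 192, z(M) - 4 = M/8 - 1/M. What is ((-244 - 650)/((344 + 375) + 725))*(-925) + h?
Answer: 14631781/60648 ≈ 241.26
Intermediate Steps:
z(M) = 4 - 1/M + M/8 (z(M) = 4 + (M/8 - 1/M) = 4 + (-1/M + M/8) = 4 - 1/M + M/8)
h = -55679/168 (h = (-146 + (4 - 1/21 + (1/8)*21)) - 192 = (-146 + (4 - 1*1/21 + 21/8)) - 192 = (-146 + (4 - 1/21 + 21/8)) - 192 = (-146 + 1105/168) - 192 = -23423/168 - 192 = -55679/168 ≈ -331.42)
((-244 - 650)/((344 + 375) + 725))*(-925) + h = ((-244 - 650)/((344 + 375) + 725))*(-925) - 55679/168 = -894/(719 + 725)*(-925) - 55679/168 = -894/1444*(-925) - 55679/168 = -894*1/1444*(-925) - 55679/168 = -447/722*(-925) - 55679/168 = 413475/722 - 55679/168 = 14631781/60648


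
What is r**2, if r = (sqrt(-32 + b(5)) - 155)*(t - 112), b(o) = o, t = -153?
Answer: 1685259550 - 65309250*I*sqrt(3) ≈ 1.6853e+9 - 1.1312e+8*I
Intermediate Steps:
r = 41075 - 795*I*sqrt(3) (r = (sqrt(-32 + 5) - 155)*(-153 - 112) = (sqrt(-27) - 155)*(-265) = (3*I*sqrt(3) - 155)*(-265) = (-155 + 3*I*sqrt(3))*(-265) = 41075 - 795*I*sqrt(3) ≈ 41075.0 - 1377.0*I)
r**2 = (41075 - 795*I*sqrt(3))**2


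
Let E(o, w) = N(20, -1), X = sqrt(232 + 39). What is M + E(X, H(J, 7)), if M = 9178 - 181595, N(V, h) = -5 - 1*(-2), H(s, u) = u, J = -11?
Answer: -172420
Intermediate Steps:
N(V, h) = -3 (N(V, h) = -5 + 2 = -3)
X = sqrt(271) ≈ 16.462
E(o, w) = -3
M = -172417
M + E(X, H(J, 7)) = -172417 - 3 = -172420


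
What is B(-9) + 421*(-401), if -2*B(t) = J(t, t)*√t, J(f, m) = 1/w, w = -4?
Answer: -168821 + 3*I/8 ≈ -1.6882e+5 + 0.375*I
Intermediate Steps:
J(f, m) = -¼ (J(f, m) = 1/(-4) = -¼)
B(t) = √t/8 (B(t) = -(-1)*√t/8 = √t/8)
B(-9) + 421*(-401) = √(-9)/8 + 421*(-401) = (3*I)/8 - 168821 = 3*I/8 - 168821 = -168821 + 3*I/8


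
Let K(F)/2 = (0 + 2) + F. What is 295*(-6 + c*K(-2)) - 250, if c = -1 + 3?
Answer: -2020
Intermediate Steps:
c = 2
K(F) = 4 + 2*F (K(F) = 2*((0 + 2) + F) = 2*(2 + F) = 4 + 2*F)
295*(-6 + c*K(-2)) - 250 = 295*(-6 + 2*(4 + 2*(-2))) - 250 = 295*(-6 + 2*(4 - 4)) - 250 = 295*(-6 + 2*0) - 250 = 295*(-6 + 0) - 250 = 295*(-6) - 250 = -1770 - 250 = -2020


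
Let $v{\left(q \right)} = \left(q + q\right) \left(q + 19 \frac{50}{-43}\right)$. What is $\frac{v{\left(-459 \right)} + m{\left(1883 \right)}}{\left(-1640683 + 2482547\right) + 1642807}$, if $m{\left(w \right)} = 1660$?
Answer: $\frac{19062046}{106840853} \approx 0.17842$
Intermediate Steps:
$v{\left(q \right)} = 2 q \left(- \frac{950}{43} + q\right)$ ($v{\left(q \right)} = 2 q \left(q + 19 \cdot 50 \left(- \frac{1}{43}\right)\right) = 2 q \left(q + 19 \left(- \frac{50}{43}\right)\right) = 2 q \left(q - \frac{950}{43}\right) = 2 q \left(- \frac{950}{43} + q\right)$)
$\frac{v{\left(-459 \right)} + m{\left(1883 \right)}}{\left(-1640683 + 2482547\right) + 1642807} = \frac{\frac{2}{43} \left(-459\right) \left(-950 + 43 \left(-459\right)\right) + 1660}{\left(-1640683 + 2482547\right) + 1642807} = \frac{\frac{2}{43} \left(-459\right) \left(-950 - 19737\right) + 1660}{841864 + 1642807} = \frac{\frac{2}{43} \left(-459\right) \left(-20687\right) + 1660}{2484671} = \left(\frac{18990666}{43} + 1660\right) \frac{1}{2484671} = \frac{19062046}{43} \cdot \frac{1}{2484671} = \frac{19062046}{106840853}$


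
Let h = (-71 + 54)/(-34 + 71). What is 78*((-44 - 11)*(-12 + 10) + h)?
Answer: 316134/37 ≈ 8544.2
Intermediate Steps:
h = -17/37 ≈ -0.45946
78*((-44 - 11)*(-12 + 10) + h) = 78*((-44 - 11)*(-12 + 10) - 17/37) = 78*(-55*(-2) - 17/37) = 78*(110 - 17/37) = 78*(4053/37) = 316134/37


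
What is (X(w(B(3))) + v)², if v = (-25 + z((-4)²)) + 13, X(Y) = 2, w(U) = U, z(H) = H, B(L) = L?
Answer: 36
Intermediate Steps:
v = 4 (v = (-25 + (-4)²) + 13 = (-25 + 16) + 13 = -9 + 13 = 4)
(X(w(B(3))) + v)² = (2 + 4)² = 6² = 36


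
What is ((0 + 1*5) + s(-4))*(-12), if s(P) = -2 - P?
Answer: -84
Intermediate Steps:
((0 + 1*5) + s(-4))*(-12) = ((0 + 1*5) + (-2 - 1*(-4)))*(-12) = ((0 + 5) + (-2 + 4))*(-12) = (5 + 2)*(-12) = 7*(-12) = -84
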